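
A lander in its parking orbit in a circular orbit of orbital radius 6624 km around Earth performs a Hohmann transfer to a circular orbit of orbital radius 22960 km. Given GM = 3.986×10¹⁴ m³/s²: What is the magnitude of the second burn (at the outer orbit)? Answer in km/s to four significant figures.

Δv ≈ 1.378 km/s

r₁ = 6624 km = 6.624×10⁶ m.
r₂ = 22960 km = 2.296×10⁷ m.
Transfer ellipse a_t = (r₁ + r₂)/2 = 1.479×10⁷ m.
At r₁: circular v_c1 = √(μ/r₁) = 7757 m/s; transfer-perigee v_p = √[μ(2/r₁ − 1/a_t)] = 9665 m/s.
At r₂: circular v_c2 = √(μ/r₂) = 4167 m/s; transfer-apogee v_a = √[μ(2/r₂ − 1/a_t)] = 2788 m/s.
Δv₂ = v_c2 − v_a = 1378 m/s.
= 1.378 km/s.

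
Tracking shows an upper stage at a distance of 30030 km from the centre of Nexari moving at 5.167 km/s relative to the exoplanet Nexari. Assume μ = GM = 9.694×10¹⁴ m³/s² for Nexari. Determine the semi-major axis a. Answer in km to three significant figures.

a ≈ 25600 km

r = 3.003×10⁷ m.
Vis-viva rearranged: 1/a = 2/r − v²/μ = 6.660×10⁻⁸ − 2.754×10⁻⁸ = 3.906×10⁻⁸ m⁻¹.
a = 2.560×10⁷ m = 25602 km.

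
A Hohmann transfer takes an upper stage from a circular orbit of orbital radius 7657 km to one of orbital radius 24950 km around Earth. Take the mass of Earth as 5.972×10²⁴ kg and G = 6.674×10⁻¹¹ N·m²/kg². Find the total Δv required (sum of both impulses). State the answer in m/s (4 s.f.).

Δv_total ≈ 2968 m/s

μ = GM = 6.674×10⁻¹¹ × 5.972×10²⁴ = 3.986×10¹⁴ m³/s².
r₁ = 7657 km = 7.657×10⁶ m.
r₂ = 24950 km = 2.495×10⁷ m.
Transfer ellipse a_t = (r₁ + r₂)/2 = 1.630×10⁷ m.
At r₁: circular v_c1 = √(μ/r₁) = 7215 m/s; transfer-perigee v_p = √[μ(2/r₁ − 1/a_t)] = 8925 m/s.
Δv₁ = v_p − v_c1 = 1710 m/s.
At r₂: circular v_c2 = √(μ/r₂) = 3997 m/s; transfer-apogee v_a = √[μ(2/r₂ − 1/a_t)] = 2739 m/s.
Δv₂ = v_c2 − v_a = 1258 m/s.
Total Δv = Δv₁ + Δv₂ = 2968 m/s.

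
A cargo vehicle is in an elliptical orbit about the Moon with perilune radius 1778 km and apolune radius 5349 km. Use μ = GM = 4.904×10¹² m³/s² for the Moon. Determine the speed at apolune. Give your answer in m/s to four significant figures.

v ≈ 676.3 m/s

Semi-major axis a = (r_p + r_a)/2 = 3563.5 km = 3.564×10⁶ m.
Vis-viva: v² = μ(2/r − 1/a) = 4.904×10¹² × (3.739×10⁻⁷ − 2.806×10⁻⁷) = 4.574×10⁵ m²/s².
v = 676.3 m/s.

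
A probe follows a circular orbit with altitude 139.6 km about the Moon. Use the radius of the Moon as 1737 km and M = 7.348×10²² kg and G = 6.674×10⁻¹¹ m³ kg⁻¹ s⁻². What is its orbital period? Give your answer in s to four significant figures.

μ = GM = 6.674×10⁻¹¹ × 7.348×10²² = 4.904×10¹² m³/s².
r = 1737 + 139.6 = 1876.6 km = 1.8766×10⁶ m.
Kepler's third law: T = 2π√(r³/μ) = 2π√((1.877×10⁶)³ / 4.904×10¹²).
r³/μ = 1.348×10⁶ s², so T = 2π × 1.161×10³ = 7.294×10³ s.

T ≈ 7294 s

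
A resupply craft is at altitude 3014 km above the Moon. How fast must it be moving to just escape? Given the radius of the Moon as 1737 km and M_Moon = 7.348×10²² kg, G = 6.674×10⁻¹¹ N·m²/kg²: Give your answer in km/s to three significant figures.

μ = GM = 6.674×10⁻¹¹ × 7.348×10²² = 4.904×10¹² m³/s².
r = 1737 + 3014 = 4751.0 km = 4.7510×10⁶ m.
Escape speed v_esc = √(2μ/r) = √(2 × 4.904×10¹² / 4.751×10⁶) = √(2.064×10⁶) = 1437 m/s.
= 1.437 km/s.

v_esc ≈ 1.44 km/s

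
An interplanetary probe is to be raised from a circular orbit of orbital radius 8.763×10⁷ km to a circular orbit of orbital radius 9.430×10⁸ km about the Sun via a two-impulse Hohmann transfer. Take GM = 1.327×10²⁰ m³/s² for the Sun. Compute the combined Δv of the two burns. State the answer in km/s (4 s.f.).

r₁ = 8.763×10⁷ km = 8.763×10¹⁰ m.
r₂ = 9.430×10⁸ km = 9.430×10¹¹ m.
Transfer ellipse a_t = (r₁ + r₂)/2 = 5.153×10¹¹ m.
At r₁: circular v_c1 = √(μ/r₁) = 38910 m/s; transfer-perihelion v_p = √[μ(2/r₁ − 1/a_t)] = 52640 m/s.
Δv₁ = v_p − v_c1 = 13730 m/s.
At r₂: circular v_c2 = √(μ/r₂) = 11860 m/s; transfer-aphelion v_a = √[μ(2/r₂ − 1/a_t)] = 4892 m/s.
Δv₂ = v_c2 − v_a = 6971 m/s.
Total Δv = Δv₁ + Δv₂ = 20700 m/s = 20.70 km/s.

Δv_total ≈ 20.70 km/s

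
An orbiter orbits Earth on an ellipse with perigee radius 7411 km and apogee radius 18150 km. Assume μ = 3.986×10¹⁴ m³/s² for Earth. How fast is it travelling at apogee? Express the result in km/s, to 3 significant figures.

v ≈ 3.57 km/s

Semi-major axis a = (r_p + r_a)/2 = 12780 km = 1.278×10⁷ m.
Vis-viva: v² = μ(2/r − 1/a) = 3.986×10¹⁴ × (1.102×10⁻⁷ − 7.824×10⁻⁸) = 1.273×10⁷ m²/s².
v = 3569 m/s = 3.569 km/s.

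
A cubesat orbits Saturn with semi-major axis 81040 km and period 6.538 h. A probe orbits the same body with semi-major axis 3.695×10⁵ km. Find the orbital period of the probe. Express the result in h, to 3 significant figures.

T₂ ≈ 63.7 h

Kepler's third law: T² ∝ a³, so T₂ = T₁ (a₂/a₁)^(3/2).
a₂/a₁ = 4.559, (a₂/a₁)^(3/2) = 9.736.
T₂ = 6.538 × 9.736 = 63.65 h.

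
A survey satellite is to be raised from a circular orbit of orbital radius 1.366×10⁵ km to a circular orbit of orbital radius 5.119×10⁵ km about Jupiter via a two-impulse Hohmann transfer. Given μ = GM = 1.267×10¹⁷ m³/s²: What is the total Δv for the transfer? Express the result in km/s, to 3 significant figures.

Δv_total ≈ 13.3 km/s

r₁ = 1.366×10⁵ km = 1.366×10⁸ m.
r₂ = 5.119×10⁵ km = 5.119×10⁸ m.
Transfer ellipse a_t = (r₁ + r₂)/2 = 3.242×10⁸ m.
At r₁: circular v_c1 = √(μ/r₁) = 30460 m/s; transfer-perijove v_p = √[μ(2/r₁ − 1/a_t)] = 38270 m/s.
Δv₁ = v_p − v_c1 = 7811 m/s.
At r₂: circular v_c2 = √(μ/r₂) = 15730 m/s; transfer-apojove v_a = √[μ(2/r₂ − 1/a_t)] = 10210 m/s.
Δv₂ = v_c2 − v_a = 5521 m/s.
Total Δv = Δv₁ + Δv₂ = 13330 m/s = 13.33 km/s.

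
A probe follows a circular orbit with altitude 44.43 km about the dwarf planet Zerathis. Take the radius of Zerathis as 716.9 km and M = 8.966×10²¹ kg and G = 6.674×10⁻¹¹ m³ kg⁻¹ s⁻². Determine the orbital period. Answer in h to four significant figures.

T ≈ 1.499 h

μ = GM = 6.674×10⁻¹¹ × 8.966×10²¹ = 5.984×10¹¹ m³/s².
r = 716.9 + 44.43 = 761.33 km = 7.6133×10⁵ m.
Kepler's third law: T = 2π√(r³/μ) = 2π√((7.613×10⁵)³ / 5.984×10¹¹).
r³/μ = 7.375×10⁵ s², so T = 2π × 8.588×10² = 5.396×10³ s.
Converting: 5.396×10³ s ÷ 3600 = 1.499 h.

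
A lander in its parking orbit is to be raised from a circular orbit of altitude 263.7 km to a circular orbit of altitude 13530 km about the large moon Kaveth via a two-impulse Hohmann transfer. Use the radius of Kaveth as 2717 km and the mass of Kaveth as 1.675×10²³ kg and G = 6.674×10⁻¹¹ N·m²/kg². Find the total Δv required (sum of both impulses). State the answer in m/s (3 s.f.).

μ = GM = 6.674×10⁻¹¹ × 1.675×10²³ = 1.118×10¹³ m³/s².
r₁ = 2717 + 263.7 = 2980.7 km = 2.9807×10⁶ m.
r₂ = 2717 + 13530 = 16247 km = 1.6247×10⁷ m.
Transfer ellipse a_t = (r₁ + r₂)/2 = 9.614×10⁶ m.
At r₁: circular v_c1 = √(μ/r₁) = 1937 m/s; transfer-periapsis v_p = √[μ(2/r₁ − 1/a_t)] = 2518 m/s.
Δv₁ = v_p − v_c1 = 581.0 m/s.
At r₂: circular v_c2 = √(μ/r₂) = 829.5 m/s; transfer-apoapsis v_a = √[μ(2/r₂ − 1/a_t)] = 461.9 m/s.
Δv₂ = v_c2 − v_a = 367.6 m/s.
Total Δv = Δv₁ + Δv₂ = 948.6 m/s.

Δv_total ≈ 949 m/s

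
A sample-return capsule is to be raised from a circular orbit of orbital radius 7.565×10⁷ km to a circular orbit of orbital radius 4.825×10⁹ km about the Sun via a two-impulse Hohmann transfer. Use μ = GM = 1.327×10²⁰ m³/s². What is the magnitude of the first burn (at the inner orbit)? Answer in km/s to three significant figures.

r₁ = 7.565×10⁷ km = 7.565×10¹⁰ m.
r₂ = 4.825×10⁹ km = 4.825×10¹² m.
Transfer ellipse a_t = (r₁ + r₂)/2 = 2.450×10¹² m.
At r₁: circular v_c1 = √(μ/r₁) = 41880 m/s; transfer-perihelion v_p = √[μ(2/r₁ − 1/a_t)] = 58770 m/s.
Δv₁ = v_p − v_c1 = 16890 m/s.
= 16.89 km/s.

Δv ≈ 16.9 km/s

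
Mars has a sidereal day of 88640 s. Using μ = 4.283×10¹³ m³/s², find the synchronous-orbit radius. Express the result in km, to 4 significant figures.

r_sync ≈ 20430 km

A synchronous orbit has period T, so by Kepler's third law a = (μT²/4π²)^(1/3).
μT²/4π² = 4.283×10¹³ × (8.864×10⁴)² / 39.48 = 8.524×10²¹ m³.
a = 2.043×10⁷ m = 20428 km.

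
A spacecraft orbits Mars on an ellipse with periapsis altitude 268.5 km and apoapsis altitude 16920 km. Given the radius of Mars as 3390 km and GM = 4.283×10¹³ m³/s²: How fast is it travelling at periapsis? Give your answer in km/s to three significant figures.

v ≈ 4.45 km/s

r_p = 3390 + 268.5 = 3658.5 km = 3.6585×10⁶ m.
r_a = 3390 + 16920 = 20310 km = 2.0310×10⁷ m.
Semi-major axis a = (r_p + r_a)/2 = 11984 km = 1.198×10⁷ m.
Vis-viva: v² = μ(2/r − 1/a) = 4.283×10¹³ × (5.467×10⁻⁷ − 8.344×10⁻⁸) = 1.984×10⁷ m²/s².
v = 4454 m/s = 4.454 km/s.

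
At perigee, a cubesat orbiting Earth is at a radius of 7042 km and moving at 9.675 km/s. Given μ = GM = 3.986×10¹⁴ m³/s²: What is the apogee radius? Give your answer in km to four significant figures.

r_p = 7.042×10⁶ m.
Specific energy ε = v²/2 − μ/r = -9.800×10⁶ J/kg, so a = −μ/(2ε) = 2.034×10⁷ m.
The apsides satisfy r_p + r_a = 2a, so the apogee radius is 2a − r_p = 3.363×10⁷ m = 33630 km.

apogee radius ≈ 33630 km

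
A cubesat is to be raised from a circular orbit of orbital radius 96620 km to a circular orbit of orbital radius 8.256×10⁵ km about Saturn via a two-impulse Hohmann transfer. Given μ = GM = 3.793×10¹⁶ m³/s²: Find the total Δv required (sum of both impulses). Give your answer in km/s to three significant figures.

Δv_total ≈ 10.4 km/s

r₁ = 96620 km = 9.662×10⁷ m.
r₂ = 8.256×10⁵ km = 8.256×10⁸ m.
Transfer ellipse a_t = (r₁ + r₂)/2 = 4.611×10⁸ m.
At r₁: circular v_c1 = √(μ/r₁) = 19810 m/s; transfer-perikrone v_p = √[μ(2/r₁ − 1/a_t)] = 26510 m/s.
Δv₁ = v_p − v_c1 = 6699 m/s.
At r₂: circular v_c2 = √(μ/r₂) = 6778 m/s; transfer-apokrone v_a = √[μ(2/r₂ − 1/a_t)] = 3103 m/s.
Δv₂ = v_c2 − v_a = 3675 m/s.
Total Δv = Δv₁ + Δv₂ = 10370 m/s = 10.37 km/s.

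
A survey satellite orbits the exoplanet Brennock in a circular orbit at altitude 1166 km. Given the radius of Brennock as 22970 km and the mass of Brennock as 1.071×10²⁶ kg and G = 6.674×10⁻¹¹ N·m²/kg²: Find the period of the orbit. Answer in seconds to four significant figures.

T ≈ 8812 seconds

μ = GM = 6.674×10⁻¹¹ × 1.071×10²⁶ = 7.148×10¹⁵ m³/s².
r = 22970 + 1166 = 24136 km = 2.4136×10⁷ m.
Kepler's third law: T = 2π√(r³/μ) = 2π√((2.414×10⁷)³ / 7.148×10¹⁵).
r³/μ = 1.967×10⁶ s², so T = 2π × 1.403×10³ = 8.812×10³ s.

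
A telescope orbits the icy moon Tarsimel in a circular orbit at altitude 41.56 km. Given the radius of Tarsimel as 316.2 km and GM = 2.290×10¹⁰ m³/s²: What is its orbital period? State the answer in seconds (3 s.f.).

T ≈ 8880 seconds

r = 316.2 + 41.56 = 357.76 km = 3.5776×10⁵ m.
Kepler's third law: T = 2π√(r³/μ) = 2π√((3.578×10⁵)³ / 2.290×10¹⁰).
r³/μ = 2.000×10⁶ s², so T = 2π × 1.414×10³ = 8.885×10³ s.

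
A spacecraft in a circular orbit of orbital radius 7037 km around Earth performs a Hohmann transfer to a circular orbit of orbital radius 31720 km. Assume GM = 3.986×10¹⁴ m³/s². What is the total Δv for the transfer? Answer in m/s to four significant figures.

Δv_total ≈ 3512 m/s

r₁ = 7037 km = 7.037×10⁶ m.
r₂ = 31720 km = 3.172×10⁷ m.
Transfer ellipse a_t = (r₁ + r₂)/2 = 1.938×10⁷ m.
At r₁: circular v_c1 = √(μ/r₁) = 7526 m/s; transfer-perigee v_p = √[μ(2/r₁ − 1/a_t)] = 9629 m/s.
Δv₁ = v_p − v_c1 = 2103 m/s.
At r₂: circular v_c2 = √(μ/r₂) = 3545 m/s; transfer-apogee v_a = √[μ(2/r₂ − 1/a_t)] = 2136 m/s.
Δv₂ = v_c2 − v_a = 1409 m/s.
Total Δv = Δv₁ + Δv₂ = 3512 m/s.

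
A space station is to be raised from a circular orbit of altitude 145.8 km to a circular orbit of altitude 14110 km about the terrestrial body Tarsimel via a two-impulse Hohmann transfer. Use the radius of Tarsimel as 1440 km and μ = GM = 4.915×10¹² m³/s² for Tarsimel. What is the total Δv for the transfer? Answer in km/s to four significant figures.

r₁ = 1440 + 145.8 = 1585.8 km = 1.5858×10⁶ m.
r₂ = 1440 + 14110 = 15550 km = 1.5550×10⁷ m.
Transfer ellipse a_t = (r₁ + r₂)/2 = 8.568×10⁶ m.
At r₁: circular v_c1 = √(μ/r₁) = 1761 m/s; transfer-periapsis v_p = √[μ(2/r₁ − 1/a_t)] = 2372 m/s.
Δv₁ = v_p − v_c1 = 611.2 m/s.
At r₂: circular v_c2 = √(μ/r₂) = 562.2 m/s; transfer-apoapsis v_a = √[μ(2/r₂ − 1/a_t)] = 241.9 m/s.
Δv₂ = v_c2 − v_a = 320.3 m/s.
Total Δv = Δv₁ + Δv₂ = 931.6 m/s = 0.9316 km/s.

Δv_total ≈ 0.9316 km/s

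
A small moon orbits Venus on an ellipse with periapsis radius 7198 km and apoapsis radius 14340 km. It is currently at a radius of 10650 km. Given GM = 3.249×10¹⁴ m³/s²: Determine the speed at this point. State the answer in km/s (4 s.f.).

v ≈ 5.554 km/s

Semi-major axis a = (r_p + r_a)/2 = 10769 km = 1.077×10⁷ m.
Vis-viva: v² = μ(2/r − 1/a) = 3.249×10¹⁴ × (1.878×10⁻⁷ − 9.286×10⁻⁸) = 3.084×10⁷ m²/s².
v = 5554 m/s = 5.554 km/s.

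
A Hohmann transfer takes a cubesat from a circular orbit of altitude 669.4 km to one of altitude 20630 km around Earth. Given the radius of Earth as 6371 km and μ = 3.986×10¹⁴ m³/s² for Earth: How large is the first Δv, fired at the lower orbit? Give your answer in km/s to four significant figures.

r₁ = 6371 + 669.4 = 7040.4 km = 7.0404×10⁶ m.
r₂ = 6371 + 20630 = 27001 km = 2.7001×10⁷ m.
Transfer ellipse a_t = (r₁ + r₂)/2 = 1.702×10⁷ m.
At r₁: circular v_c1 = √(μ/r₁) = 7524 m/s; transfer-perigee v_p = √[μ(2/r₁ − 1/a_t)] = 9477 m/s.
Δv₁ = v_p − v_c1 = 1953 m/s.
= 1.953 km/s.

Δv ≈ 1.953 km/s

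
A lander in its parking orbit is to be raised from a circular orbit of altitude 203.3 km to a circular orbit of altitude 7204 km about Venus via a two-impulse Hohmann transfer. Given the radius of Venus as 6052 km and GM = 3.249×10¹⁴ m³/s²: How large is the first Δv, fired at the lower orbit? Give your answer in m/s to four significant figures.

Δv ≈ 1194 m/s

r₁ = 6052 + 203.3 = 6255.3 km = 6.2553×10⁶ m.
r₂ = 6052 + 7204 = 13256 km = 1.3256×10⁷ m.
Transfer ellipse a_t = (r₁ + r₂)/2 = 9.756×10⁶ m.
At r₁: circular v_c1 = √(μ/r₁) = 7207 m/s; transfer-periapsis v_p = √[μ(2/r₁ − 1/a_t)] = 8401 m/s.
Δv₁ = v_p − v_c1 = 1194 m/s.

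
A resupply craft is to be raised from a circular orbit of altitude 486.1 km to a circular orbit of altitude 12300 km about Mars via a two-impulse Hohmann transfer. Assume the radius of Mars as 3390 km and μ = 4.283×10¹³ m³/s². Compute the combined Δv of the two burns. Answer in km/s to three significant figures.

Δv_total ≈ 1.50 km/s

r₁ = 3390 + 486.1 = 3876.1 km = 3.8761×10⁶ m.
r₂ = 3390 + 12300 = 15690 km = 1.5690×10⁷ m.
Transfer ellipse a_t = (r₁ + r₂)/2 = 9.783×10⁶ m.
At r₁: circular v_c1 = √(μ/r₁) = 3324 m/s; transfer-periapsis v_p = √[μ(2/r₁ − 1/a_t)] = 4210 m/s.
Δv₁ = v_p − v_c1 = 885.6 m/s.
At r₂: circular v_c2 = √(μ/r₂) = 1652 m/s; transfer-apoapsis v_a = √[μ(2/r₂ − 1/a_t)] = 1040 m/s.
Δv₂ = v_c2 − v_a = 612.2 m/s.
Total Δv = Δv₁ + Δv₂ = 1498 m/s = 1.498 km/s.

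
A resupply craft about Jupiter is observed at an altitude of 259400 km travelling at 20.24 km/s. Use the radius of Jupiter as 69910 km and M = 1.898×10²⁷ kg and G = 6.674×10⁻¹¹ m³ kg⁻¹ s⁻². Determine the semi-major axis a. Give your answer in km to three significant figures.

a ≈ 3.52×10⁵ km

μ = GM = 6.674×10⁻¹¹ × 1.898×10²⁷ = 1.267×10¹⁷ m³/s².
r = 69910 + 259400 = 3.2931×10⁵ km = 3.293×10⁸ m.
Specific orbital energy ε = v²/2 − μ/r = (20240)²/2 − 1.267×10¹⁷/3.293×10⁸ = -1.798×10⁸ J/kg.
Since ε = −μ/(2a), a = −μ/(2ε) = 3.522×10⁸ m = 3.5220×10⁵ km.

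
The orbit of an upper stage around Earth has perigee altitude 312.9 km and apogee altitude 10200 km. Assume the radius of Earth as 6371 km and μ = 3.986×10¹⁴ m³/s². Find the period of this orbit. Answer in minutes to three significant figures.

r_p = 6371 + 312.9 = 6683.9 km = 6.6839×10⁶ m.
r_a = 6371 + 10200 = 16571 km = 1.6571×10⁷ m.
Semi-major axis a = (r_p + r_a)/2 = (6683.9 + 16571)/2 = 11627 km = 1.163×10⁷ m.
By Kepler's third law T = 2π√(a³/μ) = 2π × 1.986×10³ = 1.248×10⁴ s.
= 208.0 minutes.

T ≈ 208 minutes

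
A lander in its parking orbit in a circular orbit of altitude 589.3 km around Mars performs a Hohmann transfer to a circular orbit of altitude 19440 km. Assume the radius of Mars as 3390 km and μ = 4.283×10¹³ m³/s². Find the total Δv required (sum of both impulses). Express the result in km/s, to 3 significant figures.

Δv_total ≈ 1.62 km/s

r₁ = 3390 + 589.3 = 3979.3 km = 3.9793×10⁶ m.
r₂ = 3390 + 19440 = 22830 km = 2.2830×10⁷ m.
Transfer ellipse a_t = (r₁ + r₂)/2 = 1.340×10⁷ m.
At r₁: circular v_c1 = √(μ/r₁) = 3281 m/s; transfer-periapsis v_p = √[μ(2/r₁ − 1/a_t)] = 4281 m/s.
Δv₁ = v_p − v_c1 = 1001 m/s.
At r₂: circular v_c2 = √(μ/r₂) = 1370 m/s; transfer-apoapsis v_a = √[μ(2/r₂ − 1/a_t)] = 746.3 m/s.
Δv₂ = v_c2 − v_a = 623.4 m/s.
Total Δv = Δv₁ + Δv₂ = 1624 m/s = 1.624 km/s.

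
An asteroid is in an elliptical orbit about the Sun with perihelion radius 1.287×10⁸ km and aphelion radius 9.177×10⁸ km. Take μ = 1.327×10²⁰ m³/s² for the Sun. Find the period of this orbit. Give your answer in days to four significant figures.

T ≈ 2389 days

Semi-major axis a = (r_p + r_a)/2 = (1.2870×10⁸ + 9.1770×10⁸)/2 = 5.2320×10⁸ km = 5.232×10¹¹ m.
By Kepler's third law T = 2π√(a³/μ) = 2π × 3.285×10⁷ = 2.064×10⁸ s.
= 2389 days.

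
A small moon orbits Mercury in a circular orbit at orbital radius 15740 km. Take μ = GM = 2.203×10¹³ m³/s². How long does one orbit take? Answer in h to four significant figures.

T ≈ 23.22 h

r = 15740 km = 1.574×10⁷ m.
Kepler's third law: T = 2π√(r³/μ) = 2π√((1.574×10⁷)³ / 2.203×10¹³).
r³/μ = 1.770×10⁸ s², so T = 2π × 1.330×10⁴ = 8.359×10⁴ s.
Converting: 8.359×10⁴ s ÷ 3600 = 23.22 h.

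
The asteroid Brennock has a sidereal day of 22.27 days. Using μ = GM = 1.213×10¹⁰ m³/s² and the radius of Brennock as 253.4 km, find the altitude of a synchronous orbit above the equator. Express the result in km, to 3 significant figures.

h_sync ≈ 10200 km

T = 22.27 days = 1.924×10⁶ s.
A synchronous orbit has period T, so by Kepler's third law a = (μT²/4π²)^(1/3).
μT²/4π² = 1.213×10¹⁰ × (1.924×10⁶)² / 39.48 = 1.138×10²¹ m³.
a = 1.044×10⁷ m = 10439 km.
Altitude h = a − R = 10439 − 253.4 = 10186 km.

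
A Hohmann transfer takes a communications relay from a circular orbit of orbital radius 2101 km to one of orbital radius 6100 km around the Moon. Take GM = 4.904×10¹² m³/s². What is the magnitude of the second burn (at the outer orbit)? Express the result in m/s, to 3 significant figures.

Δv ≈ 255 m/s

r₁ = 2101 km = 2.101×10⁶ m.
r₂ = 6100 km = 6.100×10⁶ m.
Transfer ellipse a_t = (r₁ + r₂)/2 = 4.100×10⁶ m.
At r₁: circular v_c1 = √(μ/r₁) = 1528 m/s; transfer-perilune v_p = √[μ(2/r₁ − 1/a_t)] = 1863 m/s.
At r₂: circular v_c2 = √(μ/r₂) = 896.6 m/s; transfer-apolune v_a = √[μ(2/r₂ − 1/a_t)] = 641.8 m/s.
Δv₂ = v_c2 − v_a = 254.8 m/s.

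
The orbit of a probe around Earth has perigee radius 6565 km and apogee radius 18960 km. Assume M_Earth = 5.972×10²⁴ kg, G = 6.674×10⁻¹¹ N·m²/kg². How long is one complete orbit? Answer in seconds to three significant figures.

T ≈ 14300 seconds

μ = GM = 6.674×10⁻¹¹ × 5.972×10²⁴ = 3.986×10¹⁴ m³/s².
Semi-major axis a = (r_p + r_a)/2 = (6565.0 + 18960)/2 = 12762 km = 1.276×10⁷ m.
By Kepler's third law T = 2π√(a³/μ) = 2π × 2.284×10³ = 1.435×10⁴ s.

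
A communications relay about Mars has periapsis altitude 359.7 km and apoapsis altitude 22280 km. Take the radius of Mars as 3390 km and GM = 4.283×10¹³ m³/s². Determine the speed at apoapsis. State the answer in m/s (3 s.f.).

r_p = 3390 + 359.7 = 3749.7 km = 3.7497×10⁶ m.
r_a = 3390 + 22280 = 25670 km = 2.5670×10⁷ m.
Semi-major axis a = (r_p + r_a)/2 = 14710 km = 1.471×10⁷ m.
Vis-viva: v² = μ(2/r − 1/a) = 4.283×10¹³ × (7.791×10⁻⁸ − 6.798×10⁻⁸) = 4.253×10⁵ m²/s².
v = 652.2 m/s.

v ≈ 652 m/s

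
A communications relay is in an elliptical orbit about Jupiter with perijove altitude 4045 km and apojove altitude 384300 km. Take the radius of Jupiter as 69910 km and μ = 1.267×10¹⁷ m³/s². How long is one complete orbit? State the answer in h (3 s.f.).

r_p = 69910 + 4045 = 73955 km = 7.3955×10⁷ m.
r_a = 69910 + 384300 = 454210 km = 4.5421×10⁸ m.
Semi-major axis a = (r_p + r_a)/2 = (73955 + 4.5421×10⁵)/2 = 2.6408×10⁵ km = 2.641×10⁸ m.
By Kepler's third law T = 2π√(a³/μ) = 2π × 1.206×10⁴ = 7.575×10⁴ s.
= 21.04 h.

T ≈ 21.0 h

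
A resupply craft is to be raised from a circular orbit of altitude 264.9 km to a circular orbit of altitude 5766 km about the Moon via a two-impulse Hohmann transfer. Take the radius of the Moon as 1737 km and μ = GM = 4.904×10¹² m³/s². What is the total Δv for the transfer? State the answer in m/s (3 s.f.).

r₁ = 1737 + 264.9 = 2001.9 km = 2.0019×10⁶ m.
r₂ = 1737 + 5766 = 7503.0 km = 7.5030×10⁶ m.
Transfer ellipse a_t = (r₁ + r₂)/2 = 4.752×10⁶ m.
At r₁: circular v_c1 = √(μ/r₁) = 1565 m/s; transfer-perilune v_p = √[μ(2/r₁ − 1/a_t)] = 1967 m/s.
Δv₁ = v_p − v_c1 = 401.4 m/s.
At r₂: circular v_c2 = √(μ/r₂) = 808.5 m/s; transfer-apolune v_a = √[μ(2/r₂ − 1/a_t)] = 524.7 m/s.
Δv₂ = v_c2 − v_a = 283.7 m/s.
Total Δv = Δv₁ + Δv₂ = 685.2 m/s.

Δv_total ≈ 685 m/s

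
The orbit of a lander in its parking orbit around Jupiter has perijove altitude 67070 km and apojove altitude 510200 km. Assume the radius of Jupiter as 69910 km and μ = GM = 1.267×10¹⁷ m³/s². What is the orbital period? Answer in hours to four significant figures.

r_p = 69910 + 67070 = 136980 km = 1.3698×10⁸ m.
r_a = 69910 + 510200 = 580110 km = 5.8011×10⁸ m.
Semi-major axis a = (r_p + r_a)/2 = (1.3698×10⁵ + 5.8011×10⁵)/2 = 3.5854×10⁵ km = 3.585×10⁸ m.
By Kepler's third law T = 2π√(a³/μ) = 2π × 1.907×10⁴ = 1.198×10⁵ s.
= 33.29 hours.

T ≈ 33.29 hours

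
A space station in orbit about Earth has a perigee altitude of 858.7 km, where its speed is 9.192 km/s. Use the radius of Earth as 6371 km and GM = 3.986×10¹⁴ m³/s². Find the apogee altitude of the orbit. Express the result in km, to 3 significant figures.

apogee altitude ≈ 17300 km

r_p = 6371 + 858.7 = 7229.7 km = 7.230×10⁶ m.
Specific energy ε = v²/2 − μ/r = -1.289×10⁷ J/kg, so a = −μ/(2ε) = 1.546×10⁷ m.
The apsides satisfy r_p + r_a = 2a, so the apogee radius is 2a − r_p = 2.370×10⁷ m = 23700 km.
Apogee altitude = 23700 − 6371 = 17329 km.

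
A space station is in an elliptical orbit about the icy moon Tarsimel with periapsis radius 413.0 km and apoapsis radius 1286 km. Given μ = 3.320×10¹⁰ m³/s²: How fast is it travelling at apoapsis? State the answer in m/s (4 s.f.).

Semi-major axis a = (r_p + r_a)/2 = 849.50 km = 8.495×10⁵ m.
Vis-viva: v² = μ(2/r − 1/a) = 3.320×10¹⁰ × (1.555×10⁻⁶ − 1.177×10⁻⁶) = 1.255×10⁴ m²/s².
v = 112.0 m/s.

v ≈ 112.0 m/s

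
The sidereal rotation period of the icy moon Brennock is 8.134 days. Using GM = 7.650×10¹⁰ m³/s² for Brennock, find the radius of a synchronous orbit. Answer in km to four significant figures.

r_sync ≈ 9855 km

T = 8.134 days = 7.028×10⁵ s.
A synchronous orbit has period T, so by Kepler's third law a = (μT²/4π²)^(1/3).
μT²/4π² = 7.650×10¹⁰ × (7.028×10⁵)² / 39.48 = 9.571×10²⁰ m³.
a = 9.855×10⁶ m = 9854.8 km.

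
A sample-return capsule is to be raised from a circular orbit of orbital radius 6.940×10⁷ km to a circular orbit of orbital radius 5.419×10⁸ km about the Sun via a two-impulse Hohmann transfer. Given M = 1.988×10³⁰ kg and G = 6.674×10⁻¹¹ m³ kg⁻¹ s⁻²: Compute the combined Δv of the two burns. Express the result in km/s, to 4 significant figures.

Δv_total ≈ 22.69 km/s

μ = GM = 6.674×10⁻¹¹ × 1.988×10³⁰ = 1.327×10²⁰ m³/s².
r₁ = 6.940×10⁷ km = 6.940×10¹⁰ m.
r₂ = 5.419×10⁸ km = 5.419×10¹¹ m.
Transfer ellipse a_t = (r₁ + r₂)/2 = 3.056×10¹¹ m.
At r₁: circular v_c1 = √(μ/r₁) = 43720 m/s; transfer-perihelion v_p = √[μ(2/r₁ − 1/a_t)] = 58220 m/s.
Δv₁ = v_p − v_c1 = 14500 m/s.
At r₂: circular v_c2 = √(μ/r₂) = 15650 m/s; transfer-aphelion v_a = √[μ(2/r₂ − 1/a_t)] = 7456 m/s.
Δv₂ = v_c2 − v_a = 8191 m/s.
Total Δv = Δv₁ + Δv₂ = 22690 m/s = 22.69 km/s.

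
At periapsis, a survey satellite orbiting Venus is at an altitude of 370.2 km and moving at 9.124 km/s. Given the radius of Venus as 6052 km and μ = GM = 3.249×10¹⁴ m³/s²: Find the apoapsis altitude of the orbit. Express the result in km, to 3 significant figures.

r_p = 6052 + 370.2 = 6422.2 km = 6.422×10⁶ m.
Specific energy ε = v²/2 − μ/r = -8.966×10⁶ J/kg, so a = −μ/(2ε) = 1.812×10⁷ m.
The apsides satisfy r_p + r_a = 2a, so the apoapsis radius is 2a − r_p = 2.981×10⁷ m = 29813 km.
Apoapsis altitude = 29813 − 6052 = 23761 km.

apoapsis altitude ≈ 23800 km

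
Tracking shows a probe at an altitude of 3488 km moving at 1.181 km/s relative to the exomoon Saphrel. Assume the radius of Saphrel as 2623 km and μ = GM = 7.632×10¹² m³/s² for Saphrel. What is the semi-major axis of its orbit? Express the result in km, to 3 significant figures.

r = 2623 + 3488 = 6111.0 km = 6.111×10⁶ m.
Specific orbital energy ε = v²/2 − μ/r = (1181)²/2 − 7.632×10¹²/6.111×10⁶ = -5.515×10⁵ J/kg.
Since ε = −μ/(2a), a = −μ/(2ε) = 6.919×10⁶ m = 6919.1 km.

a ≈ 6920 km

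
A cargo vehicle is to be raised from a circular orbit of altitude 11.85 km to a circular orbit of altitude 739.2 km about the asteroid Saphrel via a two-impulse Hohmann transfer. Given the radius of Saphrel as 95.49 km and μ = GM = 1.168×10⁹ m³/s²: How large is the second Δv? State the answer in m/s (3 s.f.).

Δv ≈ 19.5 m/s

r₁ = 95.49 + 11.85 = 107.34 km = 1.0734×10⁵ m.
r₂ = 95.49 + 739.2 = 834.69 km = 8.3469×10⁵ m.
Transfer ellipse a_t = (r₁ + r₂)/2 = 4.710×10⁵ m.
At r₁: circular v_c1 = √(μ/r₁) = 104.3 m/s; transfer-periapsis v_p = √[μ(2/r₁ − 1/a_t)] = 138.9 m/s.
At r₂: circular v_c2 = √(μ/r₂) = 37.41 m/s; transfer-apoapsis v_a = √[μ(2/r₂ − 1/a_t)] = 17.86 m/s.
Δv₂ = v_c2 − v_a = 19.55 m/s.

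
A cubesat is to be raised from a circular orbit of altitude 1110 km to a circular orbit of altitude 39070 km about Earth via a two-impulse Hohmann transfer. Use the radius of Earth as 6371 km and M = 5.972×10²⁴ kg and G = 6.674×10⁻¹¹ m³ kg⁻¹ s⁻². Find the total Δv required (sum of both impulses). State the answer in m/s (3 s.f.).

μ = GM = 6.674×10⁻¹¹ × 5.972×10²⁴ = 3.986×10¹⁴ m³/s².
r₁ = 6371 + 1110 = 7481.0 km = 7.4810×10⁶ m.
r₂ = 6371 + 39070 = 45441 km = 4.5441×10⁷ m.
Transfer ellipse a_t = (r₁ + r₂)/2 = 2.646×10⁷ m.
At r₁: circular v_c1 = √(μ/r₁) = 7299 m/s; transfer-perigee v_p = √[μ(2/r₁ − 1/a_t)] = 9565 m/s.
Δv₁ = v_p − v_c1 = 2266 m/s.
At r₂: circular v_c2 = √(μ/r₂) = 2962 m/s; transfer-apogee v_a = √[μ(2/r₂ − 1/a_t)] = 1575 m/s.
Δv₂ = v_c2 − v_a = 1387 m/s.
Total Δv = Δv₁ + Δv₂ = 3653 m/s.

Δv_total ≈ 3650 m/s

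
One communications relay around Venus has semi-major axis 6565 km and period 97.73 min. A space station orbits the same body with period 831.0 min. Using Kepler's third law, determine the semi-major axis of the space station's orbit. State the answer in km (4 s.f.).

Kepler's third law: a³ ∝ T², so a₂ = a₁ (T₂/T₁)^(2/3).
T₂/T₁ = 8.503, (T₂/T₁)^(2/3) = 4.166.
a₂ = 6565 × 4.166 = 27350 km.

a₂ ≈ 27350 km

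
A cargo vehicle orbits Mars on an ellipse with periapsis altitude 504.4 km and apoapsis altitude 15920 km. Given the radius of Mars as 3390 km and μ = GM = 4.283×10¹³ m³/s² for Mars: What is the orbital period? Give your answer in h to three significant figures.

r_p = 3390 + 504.4 = 3894.4 km = 3.8944×10⁶ m.
r_a = 3390 + 15920 = 19310 km = 1.9310×10⁷ m.
Semi-major axis a = (r_p + r_a)/2 = (3894.4 + 19310)/2 = 11602 km = 1.160×10⁷ m.
By Kepler's third law T = 2π√(a³/μ) = 2π × 6.039×10³ = 3.794×10⁴ s.
= 10.54 h.

T ≈ 10.5 h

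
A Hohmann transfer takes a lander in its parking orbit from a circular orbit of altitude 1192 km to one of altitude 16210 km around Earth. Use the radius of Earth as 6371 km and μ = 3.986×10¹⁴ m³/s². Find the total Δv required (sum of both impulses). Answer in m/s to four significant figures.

Δv_total ≈ 2852 m/s

r₁ = 6371 + 1192 = 7563.0 km = 7.5630×10⁶ m.
r₂ = 6371 + 16210 = 22581 km = 2.2581×10⁷ m.
Transfer ellipse a_t = (r₁ + r₂)/2 = 1.507×10⁷ m.
At r₁: circular v_c1 = √(μ/r₁) = 7260 m/s; transfer-perigee v_p = √[μ(2/r₁ − 1/a_t)] = 8886 m/s.
Δv₁ = v_p − v_c1 = 1626 m/s.
At r₂: circular v_c2 = √(μ/r₂) = 4201 m/s; transfer-apogee v_a = √[μ(2/r₂ − 1/a_t)] = 2976 m/s.
Δv₂ = v_c2 − v_a = 1225 m/s.
Total Δv = Δv₁ + Δv₂ = 2852 m/s.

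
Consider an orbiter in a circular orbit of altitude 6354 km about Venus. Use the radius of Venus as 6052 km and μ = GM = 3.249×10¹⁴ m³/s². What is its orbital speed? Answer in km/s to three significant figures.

r = 6052 + 6354 = 12406 km = 1.2406×10⁷ m.
For a circular orbit v = √(μ/r) = √(3.249×10¹⁴ / 1.241×10⁷) = √(2.619×10⁷) = 5118 m/s.
That is 5.118 km/s.

v ≈ 5.12 km/s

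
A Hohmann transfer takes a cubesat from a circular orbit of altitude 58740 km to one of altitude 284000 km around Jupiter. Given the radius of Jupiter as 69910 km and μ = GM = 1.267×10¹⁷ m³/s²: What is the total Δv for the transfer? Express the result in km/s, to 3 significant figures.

r₁ = 69910 + 58740 = 128650 km = 1.2865×10⁸ m.
r₂ = 69910 + 284000 = 353910 km = 3.5391×10⁸ m.
Transfer ellipse a_t = (r₁ + r₂)/2 = 2.413×10⁸ m.
At r₁: circular v_c1 = √(μ/r₁) = 31380 m/s; transfer-perijove v_p = √[μ(2/r₁ − 1/a_t)] = 38010 m/s.
Δv₁ = v_p − v_c1 = 6625 m/s.
At r₂: circular v_c2 = √(μ/r₂) = 18920 m/s; transfer-apojove v_a = √[μ(2/r₂ − 1/a_t)] = 13820 m/s.
Δv₂ = v_c2 − v_a = 5105 m/s.
Total Δv = Δv₁ + Δv₂ = 11730 m/s = 11.73 km/s.

Δv_total ≈ 11.7 km/s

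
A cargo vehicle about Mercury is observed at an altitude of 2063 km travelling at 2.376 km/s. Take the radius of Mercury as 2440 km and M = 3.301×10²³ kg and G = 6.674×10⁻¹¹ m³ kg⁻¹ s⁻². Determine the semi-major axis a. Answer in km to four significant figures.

μ = GM = 6.674×10⁻¹¹ × 3.301×10²³ = 2.203×10¹³ m³/s².
r = 2440 + 2063 = 4503.0 km = 4.503×10⁶ m.
Vis-viva rearranged: 1/a = 2/r − v²/μ = 4.441×10⁻⁷ − 2.562×10⁻⁷ = 1.879×10⁻⁷ m⁻¹.
a = 5.322×10⁶ m = 5322.0 km.

a ≈ 5322 km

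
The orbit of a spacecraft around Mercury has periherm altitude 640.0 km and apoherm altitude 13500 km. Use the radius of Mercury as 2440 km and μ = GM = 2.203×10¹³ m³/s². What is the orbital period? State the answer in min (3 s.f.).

T ≈ 654 min

r_p = 2440 + 640.0 = 3080.0 km = 3.0800×10⁶ m.
r_a = 2440 + 13500 = 15940 km = 1.5940×10⁷ m.
Semi-major axis a = (r_p + r_a)/2 = (3080.0 + 15940)/2 = 9510.0 km = 9.510×10⁶ m.
By Kepler's third law T = 2π√(a³/μ) = 2π × 6.248×10³ = 3.926×10⁴ s.
= 654.3 min.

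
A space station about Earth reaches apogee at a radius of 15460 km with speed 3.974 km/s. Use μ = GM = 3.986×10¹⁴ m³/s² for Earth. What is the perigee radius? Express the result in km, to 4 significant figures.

perigee radius ≈ 6825 km

r_a = 1.546×10⁷ m.
Specific energy ε = v²/2 − μ/r = -1.789×10⁷ J/kg, so a = −μ/(2ε) = 1.114×10⁷ m.
The apsides satisfy r_p + r_a = 2a, so the perigee radius is 2a − r_a = 6.825×10⁶ m = 6825.2 km.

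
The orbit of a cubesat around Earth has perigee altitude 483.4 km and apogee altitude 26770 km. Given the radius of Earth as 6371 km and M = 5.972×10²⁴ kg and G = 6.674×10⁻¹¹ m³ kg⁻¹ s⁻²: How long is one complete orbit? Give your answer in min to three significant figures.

T ≈ 469 min

μ = GM = 6.674×10⁻¹¹ × 5.972×10²⁴ = 3.986×10¹⁴ m³/s².
r_p = 6371 + 483.4 = 6854.4 km = 6.8544×10⁶ m.
r_a = 6371 + 26770 = 33141 km = 3.3141×10⁷ m.
Semi-major axis a = (r_p + r_a)/2 = (6854.4 + 33141)/2 = 19998 km = 2.000×10⁷ m.
By Kepler's third law T = 2π√(a³/μ) = 2π × 4.479×10³ = 2.814×10⁴ s.
= 469.1 min.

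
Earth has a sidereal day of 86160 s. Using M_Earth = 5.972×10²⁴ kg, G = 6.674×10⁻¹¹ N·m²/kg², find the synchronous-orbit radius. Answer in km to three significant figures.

r_sync ≈ 42200 km

μ = GM = 6.674×10⁻¹¹ × 5.972×10²⁴ = 3.986×10¹⁴ m³/s².
A synchronous orbit has period T, so by Kepler's third law a = (μT²/4π²)^(1/3).
μT²/4π² = 3.986×10¹⁴ × (8.616×10⁴)² / 39.48 = 7.495×10²² m³.
a = 4.216×10⁷ m = 42162 km.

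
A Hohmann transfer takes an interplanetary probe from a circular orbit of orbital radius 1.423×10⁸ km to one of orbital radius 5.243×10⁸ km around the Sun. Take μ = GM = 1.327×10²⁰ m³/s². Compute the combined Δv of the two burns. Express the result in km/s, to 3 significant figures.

r₁ = 1.423×10⁸ km = 1.423×10¹¹ m.
r₂ = 5.243×10⁸ km = 5.243×10¹¹ m.
Transfer ellipse a_t = (r₁ + r₂)/2 = 3.333×10¹¹ m.
At r₁: circular v_c1 = √(μ/r₁) = 30540 m/s; transfer-perihelion v_p = √[μ(2/r₁ − 1/a_t)] = 38300 m/s.
Δv₁ = v_p − v_c1 = 7763 m/s.
At r₂: circular v_c2 = √(μ/r₂) = 15910 m/s; transfer-aphelion v_a = √[μ(2/r₂ − 1/a_t)] = 10400 m/s.
Δv₂ = v_c2 − v_a = 5514 m/s.
Total Δv = Δv₁ + Δv₂ = 13280 m/s = 13.28 km/s.

Δv_total ≈ 13.3 km/s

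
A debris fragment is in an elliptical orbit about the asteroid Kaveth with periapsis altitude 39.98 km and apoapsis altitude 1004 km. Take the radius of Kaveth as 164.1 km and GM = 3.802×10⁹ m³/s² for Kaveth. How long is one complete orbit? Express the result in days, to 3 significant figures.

r_p = 164.1 + 39.98 = 204.08 km = 2.0408×10⁵ m.
r_a = 164.1 + 1004 = 1168.1 km = 1.1681×10⁶ m.
Semi-major axis a = (r_p + r_a)/2 = (204.08 + 1168.1)/2 = 686.09 km = 6.861×10⁵ m.
By Kepler's third law T = 2π√(a³/μ) = 2π × 9.216×10³ = 5.791×10⁴ s.
= 0.6702 days.

T ≈ 0.67 days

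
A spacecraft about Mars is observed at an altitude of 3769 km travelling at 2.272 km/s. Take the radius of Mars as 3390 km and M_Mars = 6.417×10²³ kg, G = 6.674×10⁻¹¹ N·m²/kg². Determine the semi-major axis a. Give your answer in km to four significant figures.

a ≈ 6296 km

μ = GM = 6.674×10⁻¹¹ × 6.417×10²³ = 4.283×10¹³ m³/s².
r = 3390 + 3769 = 7159.0 km = 7.159×10⁶ m.
Specific orbital energy ε = v²/2 − μ/r = (2272)²/2 − 4.283×10¹³/7.159×10⁶ = -3.401×10⁶ J/kg.
Since ε = −μ/(2a), a = −μ/(2ε) = 6.296×10⁶ m = 6295.7 km.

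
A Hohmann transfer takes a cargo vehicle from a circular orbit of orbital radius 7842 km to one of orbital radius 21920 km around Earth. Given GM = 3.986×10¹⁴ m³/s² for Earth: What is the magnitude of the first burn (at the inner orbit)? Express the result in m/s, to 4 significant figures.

Δv ≈ 1523 m/s

r₁ = 7842 km = 7.842×10⁶ m.
r₂ = 21920 km = 2.192×10⁷ m.
Transfer ellipse a_t = (r₁ + r₂)/2 = 1.488×10⁷ m.
At r₁: circular v_c1 = √(μ/r₁) = 7129 m/s; transfer-perigee v_p = √[μ(2/r₁ − 1/a_t)] = 8653 m/s.
Δv₁ = v_p − v_c1 = 1523 m/s.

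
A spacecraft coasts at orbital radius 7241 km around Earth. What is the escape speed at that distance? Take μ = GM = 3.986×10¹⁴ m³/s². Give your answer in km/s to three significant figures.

v_esc ≈ 10.5 km/s

r = 7241 km = 7.241×10⁶ m.
Escape speed v_esc = √(2μ/r) = √(2 × 3.986×10¹⁴ / 7.241×10⁶) = √(1.101×10⁸) = 10490 m/s.
= 10.49 km/s.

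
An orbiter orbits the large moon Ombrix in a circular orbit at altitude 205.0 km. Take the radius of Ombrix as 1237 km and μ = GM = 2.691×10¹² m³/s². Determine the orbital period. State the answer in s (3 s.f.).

T ≈ 6630 s

r = 1237 + 205.0 = 1442.0 km = 1.4420×10⁶ m.
Kepler's third law: T = 2π√(r³/μ) = 2π√((1.442×10⁶)³ / 2.691×10¹²).
r³/μ = 1.114×10⁶ s², so T = 2π × 1.056×10³ = 6.632×10³ s.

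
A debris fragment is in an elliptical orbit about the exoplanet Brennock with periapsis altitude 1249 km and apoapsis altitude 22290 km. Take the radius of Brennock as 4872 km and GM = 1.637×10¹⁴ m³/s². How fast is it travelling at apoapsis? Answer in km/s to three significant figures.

v ≈ 1.49 km/s

r_p = 4872 + 1249 = 6121.0 km = 6.1210×10⁶ m.
r_a = 4872 + 22290 = 27162 km = 2.7162×10⁷ m.
Semi-major axis a = (r_p + r_a)/2 = 16642 km = 1.664×10⁷ m.
Vis-viva: v² = μ(2/r − 1/a) = 1.637×10¹⁴ × (7.363×10⁻⁸ − 6.009×10⁻⁸) = 2.217×10⁶ m²/s².
v = 1489 m/s = 1.489 km/s.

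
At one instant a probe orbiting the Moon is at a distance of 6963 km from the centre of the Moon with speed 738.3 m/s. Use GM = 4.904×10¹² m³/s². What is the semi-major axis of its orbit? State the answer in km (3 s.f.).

r = 6.963×10⁶ m.
Vis-viva rearranged: 1/a = 2/r − v²/μ = 2.872×10⁻⁷ − 1.112×10⁻⁷ = 1.761×10⁻⁷ m⁻¹.
a = 5.679×10⁶ m = 5679.2 km.

a ≈ 5680 km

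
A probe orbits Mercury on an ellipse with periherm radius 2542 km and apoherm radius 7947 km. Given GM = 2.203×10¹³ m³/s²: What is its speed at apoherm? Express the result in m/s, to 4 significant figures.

v ≈ 1159 m/s

Semi-major axis a = (r_p + r_a)/2 = 5244.5 km = 5.244×10⁶ m.
Vis-viva: v² = μ(2/r − 1/a) = 2.203×10¹³ × (2.517×10⁻⁷ − 1.907×10⁻⁷) = 1.344×10⁶ m²/s².
v = 1159 m/s.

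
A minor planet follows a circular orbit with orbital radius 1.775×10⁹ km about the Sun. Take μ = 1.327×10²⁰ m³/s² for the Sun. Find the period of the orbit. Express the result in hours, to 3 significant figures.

r = 1.775×10⁹ km = 1.775×10¹² m.
Kepler's third law: T = 2π√(r³/μ) = 2π√((1.775×10¹²)³ / 1.327×10²⁰).
r³/μ = 4.214×10¹⁶ s², so T = 2π × 2.053×10⁸ = 1.290×10⁹ s.
Converting: 1.290×10⁹ s ÷ 3600 = 3.583×10⁵ hours.

T ≈ 358000 hours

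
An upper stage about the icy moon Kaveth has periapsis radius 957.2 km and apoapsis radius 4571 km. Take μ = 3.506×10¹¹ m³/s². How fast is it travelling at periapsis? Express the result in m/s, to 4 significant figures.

Semi-major axis a = (r_p + r_a)/2 = 2764.1 km = 2.764×10⁶ m.
Vis-viva: v² = μ(2/r − 1/a) = 3.506×10¹¹ × (2.089×10⁻⁶ − 3.618×10⁻⁷) = 6.057×10⁵ m²/s².
v = 778.3 m/s.

v ≈ 778.3 m/s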